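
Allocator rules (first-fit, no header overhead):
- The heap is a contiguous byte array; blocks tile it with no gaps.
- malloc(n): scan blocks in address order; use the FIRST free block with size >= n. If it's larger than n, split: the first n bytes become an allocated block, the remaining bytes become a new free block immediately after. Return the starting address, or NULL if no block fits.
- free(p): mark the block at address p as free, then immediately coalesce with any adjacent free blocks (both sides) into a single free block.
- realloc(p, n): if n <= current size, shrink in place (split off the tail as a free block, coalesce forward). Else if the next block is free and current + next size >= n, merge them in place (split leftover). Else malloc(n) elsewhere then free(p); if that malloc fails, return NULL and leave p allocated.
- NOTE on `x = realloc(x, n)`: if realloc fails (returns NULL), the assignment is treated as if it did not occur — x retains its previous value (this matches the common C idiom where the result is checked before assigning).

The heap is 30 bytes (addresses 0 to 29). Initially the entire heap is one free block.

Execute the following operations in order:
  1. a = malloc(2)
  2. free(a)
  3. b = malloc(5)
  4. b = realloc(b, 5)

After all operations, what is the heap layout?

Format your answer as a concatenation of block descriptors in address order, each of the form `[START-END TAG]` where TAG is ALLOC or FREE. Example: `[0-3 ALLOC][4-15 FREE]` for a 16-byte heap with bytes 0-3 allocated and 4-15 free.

Answer: [0-4 ALLOC][5-29 FREE]

Derivation:
Op 1: a = malloc(2) -> a = 0; heap: [0-1 ALLOC][2-29 FREE]
Op 2: free(a) -> (freed a); heap: [0-29 FREE]
Op 3: b = malloc(5) -> b = 0; heap: [0-4 ALLOC][5-29 FREE]
Op 4: b = realloc(b, 5) -> b = 0; heap: [0-4 ALLOC][5-29 FREE]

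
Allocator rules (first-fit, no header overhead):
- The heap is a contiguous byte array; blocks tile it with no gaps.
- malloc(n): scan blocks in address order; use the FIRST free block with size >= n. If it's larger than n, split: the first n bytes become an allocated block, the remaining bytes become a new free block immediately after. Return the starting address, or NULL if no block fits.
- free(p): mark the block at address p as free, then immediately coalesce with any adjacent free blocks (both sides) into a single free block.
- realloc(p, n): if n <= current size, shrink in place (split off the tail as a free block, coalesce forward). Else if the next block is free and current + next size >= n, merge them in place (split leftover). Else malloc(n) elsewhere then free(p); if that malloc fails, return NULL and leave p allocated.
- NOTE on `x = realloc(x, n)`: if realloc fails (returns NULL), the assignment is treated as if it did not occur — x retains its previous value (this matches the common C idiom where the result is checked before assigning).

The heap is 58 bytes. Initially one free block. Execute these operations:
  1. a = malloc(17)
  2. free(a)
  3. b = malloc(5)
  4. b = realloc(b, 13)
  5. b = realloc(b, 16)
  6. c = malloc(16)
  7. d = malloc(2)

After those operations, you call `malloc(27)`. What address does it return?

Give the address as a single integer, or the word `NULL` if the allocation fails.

Answer: NULL

Derivation:
Op 1: a = malloc(17) -> a = 0; heap: [0-16 ALLOC][17-57 FREE]
Op 2: free(a) -> (freed a); heap: [0-57 FREE]
Op 3: b = malloc(5) -> b = 0; heap: [0-4 ALLOC][5-57 FREE]
Op 4: b = realloc(b, 13) -> b = 0; heap: [0-12 ALLOC][13-57 FREE]
Op 5: b = realloc(b, 16) -> b = 0; heap: [0-15 ALLOC][16-57 FREE]
Op 6: c = malloc(16) -> c = 16; heap: [0-15 ALLOC][16-31 ALLOC][32-57 FREE]
Op 7: d = malloc(2) -> d = 32; heap: [0-15 ALLOC][16-31 ALLOC][32-33 ALLOC][34-57 FREE]
malloc(27): first-fit scan over [0-15 ALLOC][16-31 ALLOC][32-33 ALLOC][34-57 FREE] -> NULL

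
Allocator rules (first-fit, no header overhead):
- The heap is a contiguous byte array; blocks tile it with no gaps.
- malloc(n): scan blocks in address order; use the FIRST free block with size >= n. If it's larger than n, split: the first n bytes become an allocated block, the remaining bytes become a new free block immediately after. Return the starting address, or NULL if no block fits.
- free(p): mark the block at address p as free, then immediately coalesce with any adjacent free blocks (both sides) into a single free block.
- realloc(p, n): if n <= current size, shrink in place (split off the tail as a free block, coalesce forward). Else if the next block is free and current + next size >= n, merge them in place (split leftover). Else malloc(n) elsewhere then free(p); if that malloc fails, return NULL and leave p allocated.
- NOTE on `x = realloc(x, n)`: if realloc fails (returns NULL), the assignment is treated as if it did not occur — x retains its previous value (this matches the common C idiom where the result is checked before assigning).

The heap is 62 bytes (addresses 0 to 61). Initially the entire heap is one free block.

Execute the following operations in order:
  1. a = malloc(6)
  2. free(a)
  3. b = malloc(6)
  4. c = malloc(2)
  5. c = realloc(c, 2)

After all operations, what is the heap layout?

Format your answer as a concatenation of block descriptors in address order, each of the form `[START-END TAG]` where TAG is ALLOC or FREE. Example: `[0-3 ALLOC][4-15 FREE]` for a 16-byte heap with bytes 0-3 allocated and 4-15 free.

Op 1: a = malloc(6) -> a = 0; heap: [0-5 ALLOC][6-61 FREE]
Op 2: free(a) -> (freed a); heap: [0-61 FREE]
Op 3: b = malloc(6) -> b = 0; heap: [0-5 ALLOC][6-61 FREE]
Op 4: c = malloc(2) -> c = 6; heap: [0-5 ALLOC][6-7 ALLOC][8-61 FREE]
Op 5: c = realloc(c, 2) -> c = 6; heap: [0-5 ALLOC][6-7 ALLOC][8-61 FREE]

Answer: [0-5 ALLOC][6-7 ALLOC][8-61 FREE]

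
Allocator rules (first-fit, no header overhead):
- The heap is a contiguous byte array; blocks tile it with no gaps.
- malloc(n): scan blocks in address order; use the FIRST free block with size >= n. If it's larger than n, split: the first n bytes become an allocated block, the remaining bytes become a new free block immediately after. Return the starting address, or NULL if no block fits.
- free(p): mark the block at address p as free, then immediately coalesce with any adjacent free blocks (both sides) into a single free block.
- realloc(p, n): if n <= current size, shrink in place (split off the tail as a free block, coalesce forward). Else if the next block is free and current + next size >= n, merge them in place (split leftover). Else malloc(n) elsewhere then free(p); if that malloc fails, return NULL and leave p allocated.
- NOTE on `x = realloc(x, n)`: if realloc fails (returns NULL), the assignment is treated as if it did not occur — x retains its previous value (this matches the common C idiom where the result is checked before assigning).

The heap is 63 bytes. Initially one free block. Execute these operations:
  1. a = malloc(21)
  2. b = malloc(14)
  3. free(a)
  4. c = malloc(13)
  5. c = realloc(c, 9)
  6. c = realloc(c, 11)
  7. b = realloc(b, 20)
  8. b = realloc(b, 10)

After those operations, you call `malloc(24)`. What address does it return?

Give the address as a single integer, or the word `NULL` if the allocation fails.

Answer: 31

Derivation:
Op 1: a = malloc(21) -> a = 0; heap: [0-20 ALLOC][21-62 FREE]
Op 2: b = malloc(14) -> b = 21; heap: [0-20 ALLOC][21-34 ALLOC][35-62 FREE]
Op 3: free(a) -> (freed a); heap: [0-20 FREE][21-34 ALLOC][35-62 FREE]
Op 4: c = malloc(13) -> c = 0; heap: [0-12 ALLOC][13-20 FREE][21-34 ALLOC][35-62 FREE]
Op 5: c = realloc(c, 9) -> c = 0; heap: [0-8 ALLOC][9-20 FREE][21-34 ALLOC][35-62 FREE]
Op 6: c = realloc(c, 11) -> c = 0; heap: [0-10 ALLOC][11-20 FREE][21-34 ALLOC][35-62 FREE]
Op 7: b = realloc(b, 20) -> b = 21; heap: [0-10 ALLOC][11-20 FREE][21-40 ALLOC][41-62 FREE]
Op 8: b = realloc(b, 10) -> b = 21; heap: [0-10 ALLOC][11-20 FREE][21-30 ALLOC][31-62 FREE]
malloc(24): first-fit scan over [0-10 ALLOC][11-20 FREE][21-30 ALLOC][31-62 FREE] -> 31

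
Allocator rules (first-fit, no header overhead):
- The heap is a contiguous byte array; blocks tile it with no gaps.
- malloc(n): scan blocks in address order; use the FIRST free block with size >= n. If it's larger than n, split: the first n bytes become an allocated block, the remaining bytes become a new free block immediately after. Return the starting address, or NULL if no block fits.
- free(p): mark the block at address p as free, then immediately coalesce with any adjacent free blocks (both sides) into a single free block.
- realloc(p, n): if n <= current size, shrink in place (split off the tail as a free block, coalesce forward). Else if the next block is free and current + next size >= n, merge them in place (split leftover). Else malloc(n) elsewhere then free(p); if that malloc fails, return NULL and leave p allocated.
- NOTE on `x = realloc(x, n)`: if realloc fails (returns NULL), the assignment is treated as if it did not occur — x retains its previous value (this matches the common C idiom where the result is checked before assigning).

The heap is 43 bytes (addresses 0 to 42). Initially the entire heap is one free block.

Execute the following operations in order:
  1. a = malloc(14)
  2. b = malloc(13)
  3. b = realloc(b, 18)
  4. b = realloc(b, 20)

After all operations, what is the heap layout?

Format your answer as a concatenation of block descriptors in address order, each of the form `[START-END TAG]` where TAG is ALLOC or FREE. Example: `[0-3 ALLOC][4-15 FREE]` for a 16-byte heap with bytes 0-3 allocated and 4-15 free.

Answer: [0-13 ALLOC][14-33 ALLOC][34-42 FREE]

Derivation:
Op 1: a = malloc(14) -> a = 0; heap: [0-13 ALLOC][14-42 FREE]
Op 2: b = malloc(13) -> b = 14; heap: [0-13 ALLOC][14-26 ALLOC][27-42 FREE]
Op 3: b = realloc(b, 18) -> b = 14; heap: [0-13 ALLOC][14-31 ALLOC][32-42 FREE]
Op 4: b = realloc(b, 20) -> b = 14; heap: [0-13 ALLOC][14-33 ALLOC][34-42 FREE]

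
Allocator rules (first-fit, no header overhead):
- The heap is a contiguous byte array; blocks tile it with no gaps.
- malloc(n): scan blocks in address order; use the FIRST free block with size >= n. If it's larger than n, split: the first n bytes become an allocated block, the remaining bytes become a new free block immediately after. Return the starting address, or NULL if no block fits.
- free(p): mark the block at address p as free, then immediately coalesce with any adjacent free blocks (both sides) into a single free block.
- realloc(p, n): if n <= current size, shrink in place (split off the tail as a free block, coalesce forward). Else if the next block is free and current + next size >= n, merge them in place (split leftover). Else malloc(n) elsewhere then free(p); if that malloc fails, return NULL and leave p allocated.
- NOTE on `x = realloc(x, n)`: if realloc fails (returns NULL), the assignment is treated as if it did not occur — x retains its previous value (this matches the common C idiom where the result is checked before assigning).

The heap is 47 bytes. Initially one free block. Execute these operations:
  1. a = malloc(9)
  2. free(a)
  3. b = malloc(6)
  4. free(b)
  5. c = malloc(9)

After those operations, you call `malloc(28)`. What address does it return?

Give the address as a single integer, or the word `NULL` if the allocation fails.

Answer: 9

Derivation:
Op 1: a = malloc(9) -> a = 0; heap: [0-8 ALLOC][9-46 FREE]
Op 2: free(a) -> (freed a); heap: [0-46 FREE]
Op 3: b = malloc(6) -> b = 0; heap: [0-5 ALLOC][6-46 FREE]
Op 4: free(b) -> (freed b); heap: [0-46 FREE]
Op 5: c = malloc(9) -> c = 0; heap: [0-8 ALLOC][9-46 FREE]
malloc(28): first-fit scan over [0-8 ALLOC][9-46 FREE] -> 9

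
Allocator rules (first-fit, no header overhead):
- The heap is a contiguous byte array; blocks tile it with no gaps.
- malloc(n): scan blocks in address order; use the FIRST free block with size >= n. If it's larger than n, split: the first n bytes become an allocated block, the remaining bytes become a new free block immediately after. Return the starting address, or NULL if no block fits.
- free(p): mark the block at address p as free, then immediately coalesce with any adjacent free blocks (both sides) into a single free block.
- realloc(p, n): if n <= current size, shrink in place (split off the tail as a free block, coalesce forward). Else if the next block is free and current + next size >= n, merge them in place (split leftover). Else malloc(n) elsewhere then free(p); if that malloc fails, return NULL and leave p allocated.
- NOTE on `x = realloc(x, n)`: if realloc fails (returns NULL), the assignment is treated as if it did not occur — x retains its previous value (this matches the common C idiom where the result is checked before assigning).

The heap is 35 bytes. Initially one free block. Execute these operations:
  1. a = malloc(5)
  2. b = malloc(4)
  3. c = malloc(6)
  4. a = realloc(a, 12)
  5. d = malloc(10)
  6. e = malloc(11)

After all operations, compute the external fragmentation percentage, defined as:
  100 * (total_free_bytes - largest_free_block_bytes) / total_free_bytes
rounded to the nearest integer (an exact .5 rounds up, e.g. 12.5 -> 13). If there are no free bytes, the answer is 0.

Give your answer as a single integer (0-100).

Op 1: a = malloc(5) -> a = 0; heap: [0-4 ALLOC][5-34 FREE]
Op 2: b = malloc(4) -> b = 5; heap: [0-4 ALLOC][5-8 ALLOC][9-34 FREE]
Op 3: c = malloc(6) -> c = 9; heap: [0-4 ALLOC][5-8 ALLOC][9-14 ALLOC][15-34 FREE]
Op 4: a = realloc(a, 12) -> a = 15; heap: [0-4 FREE][5-8 ALLOC][9-14 ALLOC][15-26 ALLOC][27-34 FREE]
Op 5: d = malloc(10) -> d = NULL; heap: [0-4 FREE][5-8 ALLOC][9-14 ALLOC][15-26 ALLOC][27-34 FREE]
Op 6: e = malloc(11) -> e = NULL; heap: [0-4 FREE][5-8 ALLOC][9-14 ALLOC][15-26 ALLOC][27-34 FREE]
Free blocks: [5 8] total_free=13 largest=8 -> 100*(13-8)/13 = 500/13 ≈ 38.462 -> rounds to 38

Answer: 38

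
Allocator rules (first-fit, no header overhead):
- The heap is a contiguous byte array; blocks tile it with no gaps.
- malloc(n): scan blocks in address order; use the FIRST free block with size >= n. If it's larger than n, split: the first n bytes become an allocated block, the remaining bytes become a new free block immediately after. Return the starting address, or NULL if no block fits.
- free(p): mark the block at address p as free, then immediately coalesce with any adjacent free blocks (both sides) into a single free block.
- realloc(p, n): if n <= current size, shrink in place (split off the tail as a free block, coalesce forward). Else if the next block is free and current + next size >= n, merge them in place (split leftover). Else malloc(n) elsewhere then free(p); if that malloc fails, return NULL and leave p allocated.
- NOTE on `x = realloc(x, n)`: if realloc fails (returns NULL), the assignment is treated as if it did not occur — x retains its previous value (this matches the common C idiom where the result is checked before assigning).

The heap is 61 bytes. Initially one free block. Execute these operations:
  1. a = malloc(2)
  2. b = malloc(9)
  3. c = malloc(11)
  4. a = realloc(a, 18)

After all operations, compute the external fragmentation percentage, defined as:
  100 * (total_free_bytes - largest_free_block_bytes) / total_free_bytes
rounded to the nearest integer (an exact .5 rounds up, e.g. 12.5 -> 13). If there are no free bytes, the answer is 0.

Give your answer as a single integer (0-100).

Answer: 9

Derivation:
Op 1: a = malloc(2) -> a = 0; heap: [0-1 ALLOC][2-60 FREE]
Op 2: b = malloc(9) -> b = 2; heap: [0-1 ALLOC][2-10 ALLOC][11-60 FREE]
Op 3: c = malloc(11) -> c = 11; heap: [0-1 ALLOC][2-10 ALLOC][11-21 ALLOC][22-60 FREE]
Op 4: a = realloc(a, 18) -> a = 22; heap: [0-1 FREE][2-10 ALLOC][11-21 ALLOC][22-39 ALLOC][40-60 FREE]
Free blocks: [2 21] total_free=23 largest=21 -> 100*(23-21)/23 = 200/23 ≈ 8.696 -> rounds to 9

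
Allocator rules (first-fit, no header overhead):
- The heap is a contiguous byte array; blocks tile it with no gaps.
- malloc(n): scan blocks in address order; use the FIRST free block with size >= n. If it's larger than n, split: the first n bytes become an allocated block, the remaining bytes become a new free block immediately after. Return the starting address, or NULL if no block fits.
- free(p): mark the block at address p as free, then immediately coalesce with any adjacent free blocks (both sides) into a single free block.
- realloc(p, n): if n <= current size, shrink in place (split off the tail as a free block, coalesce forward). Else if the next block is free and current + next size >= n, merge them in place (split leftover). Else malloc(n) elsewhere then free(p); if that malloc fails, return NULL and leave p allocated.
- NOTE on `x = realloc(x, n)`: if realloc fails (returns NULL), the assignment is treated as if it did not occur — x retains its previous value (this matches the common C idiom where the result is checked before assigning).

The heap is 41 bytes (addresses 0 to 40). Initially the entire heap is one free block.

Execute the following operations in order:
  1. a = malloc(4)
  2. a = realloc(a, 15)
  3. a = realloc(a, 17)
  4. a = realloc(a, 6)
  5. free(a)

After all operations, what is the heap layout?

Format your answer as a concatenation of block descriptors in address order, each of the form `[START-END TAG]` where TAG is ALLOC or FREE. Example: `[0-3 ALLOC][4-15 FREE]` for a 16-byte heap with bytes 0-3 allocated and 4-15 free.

Answer: [0-40 FREE]

Derivation:
Op 1: a = malloc(4) -> a = 0; heap: [0-3 ALLOC][4-40 FREE]
Op 2: a = realloc(a, 15) -> a = 0; heap: [0-14 ALLOC][15-40 FREE]
Op 3: a = realloc(a, 17) -> a = 0; heap: [0-16 ALLOC][17-40 FREE]
Op 4: a = realloc(a, 6) -> a = 0; heap: [0-5 ALLOC][6-40 FREE]
Op 5: free(a) -> (freed a); heap: [0-40 FREE]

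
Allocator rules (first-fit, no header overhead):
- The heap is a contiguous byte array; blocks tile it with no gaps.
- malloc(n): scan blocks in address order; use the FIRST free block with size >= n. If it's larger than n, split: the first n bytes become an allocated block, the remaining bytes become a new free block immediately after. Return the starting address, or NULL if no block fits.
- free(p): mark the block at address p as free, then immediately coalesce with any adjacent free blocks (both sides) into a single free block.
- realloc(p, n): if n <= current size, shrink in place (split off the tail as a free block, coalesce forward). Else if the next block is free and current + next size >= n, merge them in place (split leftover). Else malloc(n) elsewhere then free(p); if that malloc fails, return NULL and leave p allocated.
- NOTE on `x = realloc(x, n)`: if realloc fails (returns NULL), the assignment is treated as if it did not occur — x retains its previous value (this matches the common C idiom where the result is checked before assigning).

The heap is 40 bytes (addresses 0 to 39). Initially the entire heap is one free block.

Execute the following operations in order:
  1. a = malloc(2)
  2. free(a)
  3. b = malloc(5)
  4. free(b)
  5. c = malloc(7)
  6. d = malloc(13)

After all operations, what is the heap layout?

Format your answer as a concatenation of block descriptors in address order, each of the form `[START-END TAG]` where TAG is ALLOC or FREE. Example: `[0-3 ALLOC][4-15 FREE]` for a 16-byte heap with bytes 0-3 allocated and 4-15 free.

Op 1: a = malloc(2) -> a = 0; heap: [0-1 ALLOC][2-39 FREE]
Op 2: free(a) -> (freed a); heap: [0-39 FREE]
Op 3: b = malloc(5) -> b = 0; heap: [0-4 ALLOC][5-39 FREE]
Op 4: free(b) -> (freed b); heap: [0-39 FREE]
Op 5: c = malloc(7) -> c = 0; heap: [0-6 ALLOC][7-39 FREE]
Op 6: d = malloc(13) -> d = 7; heap: [0-6 ALLOC][7-19 ALLOC][20-39 FREE]

Answer: [0-6 ALLOC][7-19 ALLOC][20-39 FREE]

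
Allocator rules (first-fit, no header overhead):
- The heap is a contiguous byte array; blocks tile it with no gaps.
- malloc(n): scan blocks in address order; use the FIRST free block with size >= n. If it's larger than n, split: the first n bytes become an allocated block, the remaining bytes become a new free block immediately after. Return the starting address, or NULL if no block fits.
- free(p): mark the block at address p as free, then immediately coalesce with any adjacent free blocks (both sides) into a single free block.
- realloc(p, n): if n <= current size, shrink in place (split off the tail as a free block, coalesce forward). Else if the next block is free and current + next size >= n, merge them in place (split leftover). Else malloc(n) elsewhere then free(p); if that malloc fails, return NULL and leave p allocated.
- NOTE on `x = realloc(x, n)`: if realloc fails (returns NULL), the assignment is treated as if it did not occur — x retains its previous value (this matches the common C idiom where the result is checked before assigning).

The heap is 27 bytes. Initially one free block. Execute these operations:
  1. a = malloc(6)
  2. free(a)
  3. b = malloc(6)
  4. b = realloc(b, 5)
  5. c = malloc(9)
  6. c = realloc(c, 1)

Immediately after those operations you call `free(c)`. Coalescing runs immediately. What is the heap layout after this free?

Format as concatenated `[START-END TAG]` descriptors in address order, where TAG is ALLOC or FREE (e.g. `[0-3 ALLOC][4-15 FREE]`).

Answer: [0-4 ALLOC][5-26 FREE]

Derivation:
Op 1: a = malloc(6) -> a = 0; heap: [0-5 ALLOC][6-26 FREE]
Op 2: free(a) -> (freed a); heap: [0-26 FREE]
Op 3: b = malloc(6) -> b = 0; heap: [0-5 ALLOC][6-26 FREE]
Op 4: b = realloc(b, 5) -> b = 0; heap: [0-4 ALLOC][5-26 FREE]
Op 5: c = malloc(9) -> c = 5; heap: [0-4 ALLOC][5-13 ALLOC][14-26 FREE]
Op 6: c = realloc(c, 1) -> c = 5; heap: [0-4 ALLOC][5-5 ALLOC][6-26 FREE]
free(c): c = 5 -> block [5-5 ALLOC]; mark free, coalesce with adjacent free neighbors -> [0-4 ALLOC][5-26 FREE]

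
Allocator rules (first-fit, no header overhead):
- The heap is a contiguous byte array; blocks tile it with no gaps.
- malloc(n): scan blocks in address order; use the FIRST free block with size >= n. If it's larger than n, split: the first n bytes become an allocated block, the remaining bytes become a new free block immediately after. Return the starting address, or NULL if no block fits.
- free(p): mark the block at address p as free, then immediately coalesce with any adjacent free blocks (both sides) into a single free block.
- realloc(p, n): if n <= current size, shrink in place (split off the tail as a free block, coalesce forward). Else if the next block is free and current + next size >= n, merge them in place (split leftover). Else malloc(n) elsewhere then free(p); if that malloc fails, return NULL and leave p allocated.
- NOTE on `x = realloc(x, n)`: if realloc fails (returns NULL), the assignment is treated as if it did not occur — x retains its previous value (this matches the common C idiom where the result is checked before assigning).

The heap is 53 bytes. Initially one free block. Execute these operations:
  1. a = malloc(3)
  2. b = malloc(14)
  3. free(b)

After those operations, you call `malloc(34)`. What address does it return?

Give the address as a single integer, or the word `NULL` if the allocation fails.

Op 1: a = malloc(3) -> a = 0; heap: [0-2 ALLOC][3-52 FREE]
Op 2: b = malloc(14) -> b = 3; heap: [0-2 ALLOC][3-16 ALLOC][17-52 FREE]
Op 3: free(b) -> (freed b); heap: [0-2 ALLOC][3-52 FREE]
malloc(34): first-fit scan over [0-2 ALLOC][3-52 FREE] -> 3

Answer: 3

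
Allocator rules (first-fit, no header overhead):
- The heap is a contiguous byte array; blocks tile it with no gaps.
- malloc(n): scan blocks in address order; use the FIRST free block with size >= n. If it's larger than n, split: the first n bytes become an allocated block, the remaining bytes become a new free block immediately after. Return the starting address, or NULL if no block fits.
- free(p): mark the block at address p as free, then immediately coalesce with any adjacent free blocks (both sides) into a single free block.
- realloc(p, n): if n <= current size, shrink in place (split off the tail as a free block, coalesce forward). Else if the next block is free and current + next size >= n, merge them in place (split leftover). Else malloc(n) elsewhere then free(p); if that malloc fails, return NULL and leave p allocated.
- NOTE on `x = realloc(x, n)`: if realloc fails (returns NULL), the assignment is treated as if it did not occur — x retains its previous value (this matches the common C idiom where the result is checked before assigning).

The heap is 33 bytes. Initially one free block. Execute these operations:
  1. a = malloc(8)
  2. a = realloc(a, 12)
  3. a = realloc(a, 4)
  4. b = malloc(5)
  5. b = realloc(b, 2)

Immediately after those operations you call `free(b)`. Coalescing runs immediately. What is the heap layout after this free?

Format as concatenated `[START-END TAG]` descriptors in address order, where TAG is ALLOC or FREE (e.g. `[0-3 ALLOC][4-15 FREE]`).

Op 1: a = malloc(8) -> a = 0; heap: [0-7 ALLOC][8-32 FREE]
Op 2: a = realloc(a, 12) -> a = 0; heap: [0-11 ALLOC][12-32 FREE]
Op 3: a = realloc(a, 4) -> a = 0; heap: [0-3 ALLOC][4-32 FREE]
Op 4: b = malloc(5) -> b = 4; heap: [0-3 ALLOC][4-8 ALLOC][9-32 FREE]
Op 5: b = realloc(b, 2) -> b = 4; heap: [0-3 ALLOC][4-5 ALLOC][6-32 FREE]
free(b): b = 4 -> block [4-5 ALLOC]; mark free, coalesce with adjacent free neighbors -> [0-3 ALLOC][4-32 FREE]

Answer: [0-3 ALLOC][4-32 FREE]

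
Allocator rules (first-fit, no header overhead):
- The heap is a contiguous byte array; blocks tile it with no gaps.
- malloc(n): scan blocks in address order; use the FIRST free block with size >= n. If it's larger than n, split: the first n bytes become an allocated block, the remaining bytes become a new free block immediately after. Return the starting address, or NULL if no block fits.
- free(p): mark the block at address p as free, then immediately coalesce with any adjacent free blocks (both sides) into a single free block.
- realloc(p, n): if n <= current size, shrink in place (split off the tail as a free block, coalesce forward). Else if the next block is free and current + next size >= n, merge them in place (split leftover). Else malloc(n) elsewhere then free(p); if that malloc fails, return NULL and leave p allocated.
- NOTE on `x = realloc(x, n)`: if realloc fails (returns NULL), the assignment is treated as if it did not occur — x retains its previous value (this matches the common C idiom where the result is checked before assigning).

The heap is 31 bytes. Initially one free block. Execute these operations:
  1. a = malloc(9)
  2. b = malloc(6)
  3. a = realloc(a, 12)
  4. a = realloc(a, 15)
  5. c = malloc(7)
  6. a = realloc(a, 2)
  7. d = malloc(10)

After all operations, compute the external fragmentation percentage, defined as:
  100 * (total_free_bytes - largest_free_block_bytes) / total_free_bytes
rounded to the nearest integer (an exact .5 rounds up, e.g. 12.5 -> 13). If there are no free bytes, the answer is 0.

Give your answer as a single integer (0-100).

Op 1: a = malloc(9) -> a = 0; heap: [0-8 ALLOC][9-30 FREE]
Op 2: b = malloc(6) -> b = 9; heap: [0-8 ALLOC][9-14 ALLOC][15-30 FREE]
Op 3: a = realloc(a, 12) -> a = 15; heap: [0-8 FREE][9-14 ALLOC][15-26 ALLOC][27-30 FREE]
Op 4: a = realloc(a, 15) -> a = 15; heap: [0-8 FREE][9-14 ALLOC][15-29 ALLOC][30-30 FREE]
Op 5: c = malloc(7) -> c = 0; heap: [0-6 ALLOC][7-8 FREE][9-14 ALLOC][15-29 ALLOC][30-30 FREE]
Op 6: a = realloc(a, 2) -> a = 15; heap: [0-6 ALLOC][7-8 FREE][9-14 ALLOC][15-16 ALLOC][17-30 FREE]
Op 7: d = malloc(10) -> d = 17; heap: [0-6 ALLOC][7-8 FREE][9-14 ALLOC][15-16 ALLOC][17-26 ALLOC][27-30 FREE]
Free blocks: [2 4] total_free=6 largest=4 -> 100*(6-4)/6 = 200/6 ≈ 33.333 -> rounds to 33

Answer: 33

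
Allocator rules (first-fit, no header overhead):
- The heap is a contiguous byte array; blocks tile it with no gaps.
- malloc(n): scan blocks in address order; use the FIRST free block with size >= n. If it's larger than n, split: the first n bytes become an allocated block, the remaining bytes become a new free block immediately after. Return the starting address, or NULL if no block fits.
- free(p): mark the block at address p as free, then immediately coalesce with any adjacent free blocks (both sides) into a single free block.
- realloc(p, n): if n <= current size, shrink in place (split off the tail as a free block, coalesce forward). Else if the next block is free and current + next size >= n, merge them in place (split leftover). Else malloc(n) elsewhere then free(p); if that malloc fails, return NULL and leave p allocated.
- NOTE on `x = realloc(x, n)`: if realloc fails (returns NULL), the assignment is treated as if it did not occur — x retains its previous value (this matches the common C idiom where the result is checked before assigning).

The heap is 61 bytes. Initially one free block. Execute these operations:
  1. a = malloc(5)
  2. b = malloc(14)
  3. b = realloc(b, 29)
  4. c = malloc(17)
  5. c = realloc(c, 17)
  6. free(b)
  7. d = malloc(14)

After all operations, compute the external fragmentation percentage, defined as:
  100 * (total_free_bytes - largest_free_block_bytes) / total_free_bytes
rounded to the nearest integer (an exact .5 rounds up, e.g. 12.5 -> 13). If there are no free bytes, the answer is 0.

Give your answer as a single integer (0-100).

Answer: 40

Derivation:
Op 1: a = malloc(5) -> a = 0; heap: [0-4 ALLOC][5-60 FREE]
Op 2: b = malloc(14) -> b = 5; heap: [0-4 ALLOC][5-18 ALLOC][19-60 FREE]
Op 3: b = realloc(b, 29) -> b = 5; heap: [0-4 ALLOC][5-33 ALLOC][34-60 FREE]
Op 4: c = malloc(17) -> c = 34; heap: [0-4 ALLOC][5-33 ALLOC][34-50 ALLOC][51-60 FREE]
Op 5: c = realloc(c, 17) -> c = 34; heap: [0-4 ALLOC][5-33 ALLOC][34-50 ALLOC][51-60 FREE]
Op 6: free(b) -> (freed b); heap: [0-4 ALLOC][5-33 FREE][34-50 ALLOC][51-60 FREE]
Op 7: d = malloc(14) -> d = 5; heap: [0-4 ALLOC][5-18 ALLOC][19-33 FREE][34-50 ALLOC][51-60 FREE]
Free blocks: [15 10] total_free=25 largest=15 -> 100*(25-15)/25 = 1000/25 = 40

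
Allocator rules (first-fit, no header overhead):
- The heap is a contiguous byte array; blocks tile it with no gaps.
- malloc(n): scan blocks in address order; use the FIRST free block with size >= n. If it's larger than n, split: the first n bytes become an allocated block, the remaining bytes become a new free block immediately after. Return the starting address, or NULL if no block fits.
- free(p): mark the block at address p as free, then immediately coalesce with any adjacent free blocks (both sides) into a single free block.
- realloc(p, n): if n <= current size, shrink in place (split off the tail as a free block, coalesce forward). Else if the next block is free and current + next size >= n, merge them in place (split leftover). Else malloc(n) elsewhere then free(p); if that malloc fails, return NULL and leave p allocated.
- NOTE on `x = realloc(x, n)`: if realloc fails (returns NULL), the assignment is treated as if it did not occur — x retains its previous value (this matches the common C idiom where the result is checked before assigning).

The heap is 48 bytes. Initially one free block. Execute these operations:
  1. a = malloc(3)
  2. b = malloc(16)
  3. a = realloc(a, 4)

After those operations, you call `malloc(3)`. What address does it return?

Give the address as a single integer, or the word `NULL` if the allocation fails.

Op 1: a = malloc(3) -> a = 0; heap: [0-2 ALLOC][3-47 FREE]
Op 2: b = malloc(16) -> b = 3; heap: [0-2 ALLOC][3-18 ALLOC][19-47 FREE]
Op 3: a = realloc(a, 4) -> a = 19; heap: [0-2 FREE][3-18 ALLOC][19-22 ALLOC][23-47 FREE]
malloc(3): first-fit scan over [0-2 FREE][3-18 ALLOC][19-22 ALLOC][23-47 FREE] -> 0

Answer: 0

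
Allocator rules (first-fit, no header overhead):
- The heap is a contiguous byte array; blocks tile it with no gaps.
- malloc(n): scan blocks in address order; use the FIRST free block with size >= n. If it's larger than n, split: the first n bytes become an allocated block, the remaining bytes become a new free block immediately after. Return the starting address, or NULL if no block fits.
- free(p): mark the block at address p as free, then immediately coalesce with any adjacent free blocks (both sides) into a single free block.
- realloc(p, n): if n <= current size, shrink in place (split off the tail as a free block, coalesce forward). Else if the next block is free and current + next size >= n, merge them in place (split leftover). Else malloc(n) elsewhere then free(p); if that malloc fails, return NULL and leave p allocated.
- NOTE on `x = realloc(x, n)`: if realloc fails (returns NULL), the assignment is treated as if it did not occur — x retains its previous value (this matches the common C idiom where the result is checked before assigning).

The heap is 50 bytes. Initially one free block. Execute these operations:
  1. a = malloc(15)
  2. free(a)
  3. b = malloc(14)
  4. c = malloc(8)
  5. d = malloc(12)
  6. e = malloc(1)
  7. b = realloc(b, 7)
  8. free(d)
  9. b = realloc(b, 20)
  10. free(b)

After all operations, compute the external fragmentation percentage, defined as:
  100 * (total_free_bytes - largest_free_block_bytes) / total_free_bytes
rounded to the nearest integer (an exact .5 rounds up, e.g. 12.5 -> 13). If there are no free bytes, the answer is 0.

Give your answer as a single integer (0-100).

Answer: 63

Derivation:
Op 1: a = malloc(15) -> a = 0; heap: [0-14 ALLOC][15-49 FREE]
Op 2: free(a) -> (freed a); heap: [0-49 FREE]
Op 3: b = malloc(14) -> b = 0; heap: [0-13 ALLOC][14-49 FREE]
Op 4: c = malloc(8) -> c = 14; heap: [0-13 ALLOC][14-21 ALLOC][22-49 FREE]
Op 5: d = malloc(12) -> d = 22; heap: [0-13 ALLOC][14-21 ALLOC][22-33 ALLOC][34-49 FREE]
Op 6: e = malloc(1) -> e = 34; heap: [0-13 ALLOC][14-21 ALLOC][22-33 ALLOC][34-34 ALLOC][35-49 FREE]
Op 7: b = realloc(b, 7) -> b = 0; heap: [0-6 ALLOC][7-13 FREE][14-21 ALLOC][22-33 ALLOC][34-34 ALLOC][35-49 FREE]
Op 8: free(d) -> (freed d); heap: [0-6 ALLOC][7-13 FREE][14-21 ALLOC][22-33 FREE][34-34 ALLOC][35-49 FREE]
Op 9: b = realloc(b, 20) -> NULL (b unchanged); heap: [0-6 ALLOC][7-13 FREE][14-21 ALLOC][22-33 FREE][34-34 ALLOC][35-49 FREE]
Op 10: free(b) -> (freed b); heap: [0-13 FREE][14-21 ALLOC][22-33 FREE][34-34 ALLOC][35-49 FREE]
Free blocks: [14 12 15] total_free=41 largest=15 -> 100*(41-15)/41 = 2600/41 ≈ 63.415 -> rounds to 63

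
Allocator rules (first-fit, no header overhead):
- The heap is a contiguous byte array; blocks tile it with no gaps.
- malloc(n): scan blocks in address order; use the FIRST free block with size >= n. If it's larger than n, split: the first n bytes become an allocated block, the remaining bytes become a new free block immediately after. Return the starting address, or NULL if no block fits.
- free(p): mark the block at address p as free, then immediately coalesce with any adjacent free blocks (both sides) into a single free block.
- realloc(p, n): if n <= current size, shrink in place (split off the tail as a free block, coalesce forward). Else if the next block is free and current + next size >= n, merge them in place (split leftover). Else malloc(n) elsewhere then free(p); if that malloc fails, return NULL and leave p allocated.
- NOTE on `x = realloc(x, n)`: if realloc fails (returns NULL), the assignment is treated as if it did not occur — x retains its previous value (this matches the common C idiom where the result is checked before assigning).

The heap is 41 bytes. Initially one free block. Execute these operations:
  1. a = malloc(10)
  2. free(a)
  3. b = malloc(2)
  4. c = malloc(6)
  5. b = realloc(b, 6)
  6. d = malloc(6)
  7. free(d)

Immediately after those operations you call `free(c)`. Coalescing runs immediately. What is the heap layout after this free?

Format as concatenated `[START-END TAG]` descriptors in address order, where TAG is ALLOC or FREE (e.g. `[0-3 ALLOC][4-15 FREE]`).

Op 1: a = malloc(10) -> a = 0; heap: [0-9 ALLOC][10-40 FREE]
Op 2: free(a) -> (freed a); heap: [0-40 FREE]
Op 3: b = malloc(2) -> b = 0; heap: [0-1 ALLOC][2-40 FREE]
Op 4: c = malloc(6) -> c = 2; heap: [0-1 ALLOC][2-7 ALLOC][8-40 FREE]
Op 5: b = realloc(b, 6) -> b = 8; heap: [0-1 FREE][2-7 ALLOC][8-13 ALLOC][14-40 FREE]
Op 6: d = malloc(6) -> d = 14; heap: [0-1 FREE][2-7 ALLOC][8-13 ALLOC][14-19 ALLOC][20-40 FREE]
Op 7: free(d) -> (freed d); heap: [0-1 FREE][2-7 ALLOC][8-13 ALLOC][14-40 FREE]
free(c): c = 2 -> block [2-7 ALLOC]; mark free, coalesce with adjacent free neighbors -> [0-7 FREE][8-13 ALLOC][14-40 FREE]

Answer: [0-7 FREE][8-13 ALLOC][14-40 FREE]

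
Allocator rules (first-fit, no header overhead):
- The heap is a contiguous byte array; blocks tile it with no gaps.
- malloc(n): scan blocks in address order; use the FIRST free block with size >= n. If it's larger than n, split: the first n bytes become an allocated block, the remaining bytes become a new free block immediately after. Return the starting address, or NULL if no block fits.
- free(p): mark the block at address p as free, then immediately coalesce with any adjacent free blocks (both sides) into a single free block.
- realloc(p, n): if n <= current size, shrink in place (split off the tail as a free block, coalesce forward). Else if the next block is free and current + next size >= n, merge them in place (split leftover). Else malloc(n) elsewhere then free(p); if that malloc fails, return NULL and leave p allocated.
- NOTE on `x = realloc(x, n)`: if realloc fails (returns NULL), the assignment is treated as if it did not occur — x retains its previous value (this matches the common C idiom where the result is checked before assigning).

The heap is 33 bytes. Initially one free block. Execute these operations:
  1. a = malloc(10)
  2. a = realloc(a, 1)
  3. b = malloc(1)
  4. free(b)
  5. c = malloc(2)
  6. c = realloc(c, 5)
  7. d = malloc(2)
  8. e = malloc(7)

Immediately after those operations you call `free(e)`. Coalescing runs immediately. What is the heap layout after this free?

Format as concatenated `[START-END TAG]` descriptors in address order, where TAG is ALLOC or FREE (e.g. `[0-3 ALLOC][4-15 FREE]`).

Op 1: a = malloc(10) -> a = 0; heap: [0-9 ALLOC][10-32 FREE]
Op 2: a = realloc(a, 1) -> a = 0; heap: [0-0 ALLOC][1-32 FREE]
Op 3: b = malloc(1) -> b = 1; heap: [0-0 ALLOC][1-1 ALLOC][2-32 FREE]
Op 4: free(b) -> (freed b); heap: [0-0 ALLOC][1-32 FREE]
Op 5: c = malloc(2) -> c = 1; heap: [0-0 ALLOC][1-2 ALLOC][3-32 FREE]
Op 6: c = realloc(c, 5) -> c = 1; heap: [0-0 ALLOC][1-5 ALLOC][6-32 FREE]
Op 7: d = malloc(2) -> d = 6; heap: [0-0 ALLOC][1-5 ALLOC][6-7 ALLOC][8-32 FREE]
Op 8: e = malloc(7) -> e = 8; heap: [0-0 ALLOC][1-5 ALLOC][6-7 ALLOC][8-14 ALLOC][15-32 FREE]
free(e): e = 8 -> block [8-14 ALLOC]; mark free, coalesce with adjacent free neighbors -> [0-0 ALLOC][1-5 ALLOC][6-7 ALLOC][8-32 FREE]

Answer: [0-0 ALLOC][1-5 ALLOC][6-7 ALLOC][8-32 FREE]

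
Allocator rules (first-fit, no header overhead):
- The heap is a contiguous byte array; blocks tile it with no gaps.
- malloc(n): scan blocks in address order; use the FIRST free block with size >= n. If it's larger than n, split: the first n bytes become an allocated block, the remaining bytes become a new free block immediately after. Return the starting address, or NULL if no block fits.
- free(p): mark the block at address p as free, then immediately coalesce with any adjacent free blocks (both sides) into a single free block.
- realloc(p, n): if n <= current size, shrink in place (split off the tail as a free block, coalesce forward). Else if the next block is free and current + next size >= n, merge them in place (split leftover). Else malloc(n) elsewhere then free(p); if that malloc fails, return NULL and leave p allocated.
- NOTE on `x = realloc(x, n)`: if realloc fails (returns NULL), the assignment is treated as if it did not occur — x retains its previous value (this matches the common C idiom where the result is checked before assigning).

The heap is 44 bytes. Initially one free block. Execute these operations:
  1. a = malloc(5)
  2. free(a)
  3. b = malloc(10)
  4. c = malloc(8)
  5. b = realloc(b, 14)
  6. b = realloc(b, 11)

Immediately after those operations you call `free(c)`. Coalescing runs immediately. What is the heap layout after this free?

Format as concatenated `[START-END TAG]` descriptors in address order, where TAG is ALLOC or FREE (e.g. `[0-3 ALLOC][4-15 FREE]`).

Op 1: a = malloc(5) -> a = 0; heap: [0-4 ALLOC][5-43 FREE]
Op 2: free(a) -> (freed a); heap: [0-43 FREE]
Op 3: b = malloc(10) -> b = 0; heap: [0-9 ALLOC][10-43 FREE]
Op 4: c = malloc(8) -> c = 10; heap: [0-9 ALLOC][10-17 ALLOC][18-43 FREE]
Op 5: b = realloc(b, 14) -> b = 18; heap: [0-9 FREE][10-17 ALLOC][18-31 ALLOC][32-43 FREE]
Op 6: b = realloc(b, 11) -> b = 18; heap: [0-9 FREE][10-17 ALLOC][18-28 ALLOC][29-43 FREE]
free(c): c = 10 -> block [10-17 ALLOC]; mark free, coalesce with adjacent free neighbors -> [0-17 FREE][18-28 ALLOC][29-43 FREE]

Answer: [0-17 FREE][18-28 ALLOC][29-43 FREE]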